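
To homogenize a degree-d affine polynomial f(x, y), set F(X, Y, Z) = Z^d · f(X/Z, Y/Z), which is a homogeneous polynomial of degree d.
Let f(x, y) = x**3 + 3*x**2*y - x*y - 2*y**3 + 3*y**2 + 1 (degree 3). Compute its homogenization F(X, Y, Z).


F(X, Y, Z) = X**3 + 3*X**2*Y - X*Y*Z - 2*Y**3 + 3*Y**2*Z + Z**3

deg(f) = 3.
Substitute x = X/Z, y = Y/Z into f, then multiply by Z^3.
  monomial 1·x^3·y^0 ↦ 1·X^3·Y^0·Z^0.
  monomial 3·x^2·y^1 ↦ 3·X^2·Y^1·Z^0.
  monomial -1·x^1·y^1 ↦ -1·X^1·Y^1·Z^1.
  monomial -2·x^0·y^3 ↦ -2·X^0·Y^3·Z^0.
  monomial 3·x^0·y^2 ↦ 3·X^0·Y^2·Z^1.
  monomial 1·x^0·y^0 ↦ 1·X^0·Y^0·Z^3.
Collecting: F(X, Y, Z) = X**3 + 3*X**2*Y - X*Y*Z - 2*Y**3 + 3*Y**2*Z + Z**3.


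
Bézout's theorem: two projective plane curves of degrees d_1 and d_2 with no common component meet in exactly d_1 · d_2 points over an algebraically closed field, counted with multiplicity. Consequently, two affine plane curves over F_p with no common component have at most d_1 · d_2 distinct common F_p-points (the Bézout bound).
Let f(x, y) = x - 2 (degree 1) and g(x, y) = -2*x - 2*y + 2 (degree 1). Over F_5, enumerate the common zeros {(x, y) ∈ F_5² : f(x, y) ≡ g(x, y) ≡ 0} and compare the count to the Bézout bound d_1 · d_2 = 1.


Common zeros: {(2, 4)}; count = 1; Bézout bound = 1.

deg(f) = 1, deg(g) = 1, so Bézout bound = 1.
Scan x ∈ F_5. For each x, list the y ∈ F_5 with f(x, y) ≡ 0 and those with g(x, y) ≡ 0 (mod 5); the common zeros in that column are the intersection.
  x = 0: f ≡ 0 at y ∈ ∅; g ≡ 0 at y ∈ {1}; common: ∅.
  x = 1: f ≡ 0 at y ∈ ∅; g ≡ 0 at y ∈ {0}; common: ∅.
  x = 2: f ≡ 0 at y ∈ {0, 1, 2, 3, 4}; g ≡ 0 at y ∈ {4}; common: {4}.
  x = 3: f ≡ 0 at y ∈ ∅; g ≡ 0 at y ∈ {3}; common: ∅.
  x = 4: f ≡ 0 at y ∈ ∅; g ≡ 0 at y ∈ {2}; common: ∅.
Collecting: common zeros = {(2, 4)}, so the count is 1.
Comparison with the Bézout bound: 1 ≤ 1 = deg(f)·deg(g), as expected for curves with no common component (the bound is attained).


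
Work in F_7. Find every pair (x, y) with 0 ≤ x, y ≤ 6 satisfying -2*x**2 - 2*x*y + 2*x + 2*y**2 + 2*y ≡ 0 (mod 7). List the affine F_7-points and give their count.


Affine F_7-points: {(0, 0), (0, 6), (1, 0), (2, 2), (2, 6), (3, 1), (4, 1), (4, 2)}; count = 8.

For each of the 49 pairs (x, y) ∈ F_7², evaluate f(x, y) mod 7. Record the zeros.
  x = 0: [0↦0, 1↦4, 2↦5, 3↦3, 4↦5, 5↦4, 6↦0]  zeros at y ∈ {0, 6}
  x = 1: [0↦0, 1↦2, 2↦1, 3↦4, 4↦4, 5↦1, 6↦2]  zeros at y ∈ {0}
  x = 2: [0↦3, 1↦3, 2↦0, 3↦1, 4↦6, 5↦1, 6↦0]  zeros at y ∈ {2, 6}
  x = 3: [0↦2, 1↦0, 2↦2, 3↦1, 4↦4, 5↦4, 6↦1]  zeros at y ∈ {1}
  x = 4: [0↦4, 1↦0, 2↦0, 3↦4, 4↦5, 5↦3, 6↦5]  zeros at y ∈ {1, 2}
  x = 5: [0↦2, 1↦3, 2↦1, 3↦3, 4↦2, 5↦5, 6↦5]  zeros at y ∈ ∅
  x = 6: [0↦3, 1↦2, 2↦5, 3↦5, 4↦2, 5↦3, 6↦1]  zeros at y ∈ ∅
Collecting zeros: affine points = {(0, 0), (0, 6), (1, 0), (2, 2), (2, 6), (3, 1), (4, 1), (4, 2)}.
Total count |C(F_7)_aff| = 8.


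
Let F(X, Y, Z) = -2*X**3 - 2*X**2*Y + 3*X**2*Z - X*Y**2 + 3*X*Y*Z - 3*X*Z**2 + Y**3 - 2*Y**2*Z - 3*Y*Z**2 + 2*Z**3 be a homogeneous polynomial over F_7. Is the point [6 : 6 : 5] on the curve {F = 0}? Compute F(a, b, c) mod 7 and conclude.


F(6,6,5) ≡ 4 (mod 7); P is NOT on the curve.

Evaluate F(6, 6, 5) term-by-term (mod 7).
  -2*X**3 ↦ -2·216·1·1 = -432
  -2*X**2*Y ↦ -2·36·6·1 = -432
  3*X**2*Z ↦ 3·36·1·5 = 540
  -X*Y**2 ↦ -1·6·36·1 = -216
  3*X*Y*Z ↦ 3·6·6·5 = 540
  -3*X*Z**2 ↦ -3·6·1·25 = -450
  Y**3 ↦ 1·1·216·1 = 216
  -2*Y**2*Z ↦ -2·1·36·5 = -360
  -3*Y*Z**2 ↦ -3·1·6·25 = -450
  2*Z**3 ↦ 2·1·1·125 = 250
Sum: F(6, 6, 5) = (-432) + (-432) + (540) + (-216) + (540) + (-450) + (216) + (-360) + (-450) + (250) = -794.
Reducing mod 7: -794 ≡ 4 (mod 7).
Since F(a, b, c) ≡ 4 ≠ 0 (mod 7), P does NOT lie on the curve.


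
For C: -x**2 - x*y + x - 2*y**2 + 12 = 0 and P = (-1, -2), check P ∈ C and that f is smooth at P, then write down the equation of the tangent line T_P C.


Tangent line at P: 5*x + 9*y + 23 = 0.

Step 1: f(-1, -2) = 0, so P lies on C.
Step 2: partial derivatives
  f_x(x, y) = -2*x - y + 1, f_y(x, y) = -x - 4*y.
  f_x(P) = 5, f_y(P) = 9 (gradient nonzero, so P is smooth).
Step 3: tangent line at P: 5·(x − -1) + 9·(y − -2) = 0.
Expanding: 5*x + 9*y + 23 = 0.


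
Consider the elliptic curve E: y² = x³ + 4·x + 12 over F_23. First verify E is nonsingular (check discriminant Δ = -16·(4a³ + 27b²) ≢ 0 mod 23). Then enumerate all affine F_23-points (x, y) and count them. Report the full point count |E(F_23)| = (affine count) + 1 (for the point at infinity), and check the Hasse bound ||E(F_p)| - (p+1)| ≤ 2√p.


Affine points = {(0, 9), (0, 14), (4, 0), (8, 2), (8, 21), (9, 8), (9, 15), (14, 11), (14, 12), (16, 3), (16, 20), (17, 5), (17, 18), (19, 1), (19, 22)}; affine count = 15; |E(F_23)| = 16.

Discriminant check: Δ ∝ 4a³ + 27b² = 4·4³ + 27·12² = 4·64 + 27·144 ≡ 4 (mod 23). Nonzero ⇒ E is nonsingular.
For each x ∈ F_23, compute rhs = x³ + 4·x + 12 mod 23, then count y ∈ F_23 with y² ≡ rhs.
  x = 0: rhs = 12, matching y values: 9, 14 (2 points).
  x = 1: rhs = 17, matching y values: none (0 points).
  x = 2: rhs = 5, matching y values: none (0 points).
  x = 3: rhs = 5, matching y values: none (0 points).
  x = 4: rhs = 0, matching y values: 0 (1 points).
  x = 5: rhs = 19, matching y values: none (0 points).
  x = 6: rhs = 22, matching y values: none (0 points).
  x = 7: rhs = 15, matching y values: none (0 points).
  x = 8: rhs = 4, matching y values: 2, 21 (2 points).
  x = 9: rhs = 18, matching y values: 8, 15 (2 points).
  x = 10: rhs = 17, matching y values: none (0 points).
  x = 11: rhs = 7, matching y values: none (0 points).
  x = 12: rhs = 17, matching y values: none (0 points).
  x = 13: rhs = 7, matching y values: none (0 points).
  x = 14: rhs = 6, matching y values: 11, 12 (2 points).
  x = 15: rhs = 20, matching y values: none (0 points).
  x = 16: rhs = 9, matching y values: 3, 20 (2 points).
  x = 17: rhs = 2, matching y values: 5, 18 (2 points).
  x = 18: rhs = 5, matching y values: none (0 points).
  x = 19: rhs = 1, matching y values: 1, 22 (2 points).
  x = 20: rhs = 19, matching y values: none (0 points).
  x = 21: rhs = 19, matching y values: none (0 points).
  x = 22: rhs = 7, matching y values: none (0 points).
Total affine count: 15.
Full point count |E(F_23)| = 15 + 1 = 16.
Hasse bound: |16 − (23+1)| = |-8| = 8 ≤ 2√23 ≈ 9.5917 ✓.


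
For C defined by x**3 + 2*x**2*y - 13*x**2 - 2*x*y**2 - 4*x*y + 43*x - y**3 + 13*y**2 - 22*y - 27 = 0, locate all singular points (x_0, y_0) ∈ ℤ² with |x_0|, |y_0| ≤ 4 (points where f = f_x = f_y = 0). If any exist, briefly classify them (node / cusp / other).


Singular points: {(3, 2)}; classification: cusp.

Compute partial derivatives:
  f_x = 3*x**2 + 4*x*y - 26*x - 2*y**2 - 4*y + 43.
  f_y = 2*x**2 - 4*x*y - 4*x - 3*y**2 + 26*y - 22.
Scan x_0 ∈ {−4, ..., 4}. For each x_0, f_y(x_0, y) is a polynomial in y; find its integer roots y ∈ {−4, ..., 4}, then test f_x and f at those candidates.
  x = -4: f_y(-4, y) = -3*y**2 + 42*y + 26; no integer root y with |y| ≤ 4.
  x = -3: f_y(-3, y) = -3*y**2 + 38*y + 8; no integer root y with |y| ≤ 4.
  x = -2: f_y(-2, y) = -3*y**2 + 34*y - 6; no integer root y with |y| ≤ 4.
  x = -1: f_y(-1, y) = -3*y**2 + 30*y - 16; no integer root y with |y| ≤ 4.
  x = 0: f_y(0, y) = -3*y**2 + 26*y - 22; no integer root y with |y| ≤ 4.
  x = 1: f_y(1, y) = -3*y**2 + 22*y - 24; no integer root y with |y| ≤ 4.
  x = 2: f_y(2, y) = -3*y**2 + 18*y - 22; no integer root y with |y| ≤ 4.
  x = 3: f_y(3, y) = -3*y**2 + 14*y - 16; vanishes at y ∈ {2}. (3, 2): f_x = 0, f = 0 — SINGULAR.
  x = 4: f_y(4, y) = -3*y**2 + 10*y - 6; no integer root y with |y| ≤ 4.
Only singular point on the grid: (3, 2).
Classify: substitute x = 3 + u, y = 2 + v and expand: f = u**3 + 2*u**2*v - 2*u*v**2 - v**3 + v**2.
No constant or linear terms (consistent with a singular point). Quadratic part: v**2. Cubic part: u**3 + 2*u**2*v - 2*u*v**2 - v**3.
The quadratic part v**2 is a perfect square, so there is a single (double) tangent line v = 0, i.e. y = 2. Restricting the cubic part to that line (v = 0) leaves u**3 ≠ 0, so f is not divisible by v and the branch is v² ≈ -u**3 to lowest order — this is a cusp.
Classification: cusp.


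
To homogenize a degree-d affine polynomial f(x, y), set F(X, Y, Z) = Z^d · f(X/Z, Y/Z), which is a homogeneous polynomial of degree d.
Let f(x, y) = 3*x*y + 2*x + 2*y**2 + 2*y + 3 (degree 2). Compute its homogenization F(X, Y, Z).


F(X, Y, Z) = 3*X*Y + 2*X*Z + 2*Y**2 + 2*Y*Z + 3*Z**2

deg(f) = 2.
Substitute x = X/Z, y = Y/Z into f, then multiply by Z^2.
  monomial 3·x^1·y^1 ↦ 3·X^1·Y^1·Z^0.
  monomial 2·x^1·y^0 ↦ 2·X^1·Y^0·Z^1.
  monomial 2·x^0·y^2 ↦ 2·X^0·Y^2·Z^0.
  monomial 2·x^0·y^1 ↦ 2·X^0·Y^1·Z^1.
  monomial 3·x^0·y^0 ↦ 3·X^0·Y^0·Z^2.
Collecting: F(X, Y, Z) = 3*X*Y + 2*X*Z + 2*Y**2 + 2*Y*Z + 3*Z**2.


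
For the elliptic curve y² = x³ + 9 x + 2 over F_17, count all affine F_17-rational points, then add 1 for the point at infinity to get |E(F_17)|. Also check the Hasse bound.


Affine points = {(0, 6), (0, 11), (4, 0), (5, 6), (5, 11), (6, 0), (7, 0), (8, 5), (8, 12), (9, 8), (9, 9), (10, 2), (10, 15), (11, 2), (11, 15), (12, 6), (12, 11), (13, 2), (13, 15), (14, 4), (14, 13), (16, 3), (16, 14)}; affine count = 23; |E(F_17)| = 24.

Discriminant check: Δ ∝ 4a³ + 27b² = 4·9³ + 27·2² = 4·729 + 27·4 ≡ 15 (mod 17). Nonzero ⇒ E is nonsingular.
For each x ∈ F_17, compute rhs = x³ + 9·x + 2 mod 17, then count y ∈ F_17 with y² ≡ rhs.
  x = 0: rhs = 2, matching y values: 6, 11 (2 points).
  x = 1: rhs = 12, matching y values: none (0 points).
  x = 2: rhs = 11, matching y values: none (0 points).
  x = 3: rhs = 5, matching y values: none (0 points).
  x = 4: rhs = 0, matching y values: 0 (1 points).
  x = 5: rhs = 2, matching y values: 6, 11 (2 points).
  x = 6: rhs = 0, matching y values: 0 (1 points).
  x = 7: rhs = 0, matching y values: 0 (1 points).
  x = 8: rhs = 8, matching y values: 5, 12 (2 points).
  x = 9: rhs = 13, matching y values: 8, 9 (2 points).
  x = 10: rhs = 4, matching y values: 2, 15 (2 points).
  x = 11: rhs = 4, matching y values: 2, 15 (2 points).
  x = 12: rhs = 2, matching y values: 6, 11 (2 points).
  x = 13: rhs = 4, matching y values: 2, 15 (2 points).
  x = 14: rhs = 16, matching y values: 4, 13 (2 points).
  x = 15: rhs = 10, matching y values: none (0 points).
  x = 16: rhs = 9, matching y values: 3, 14 (2 points).
Total affine count: 23.
Full point count |E(F_17)| = 23 + 1 = 24.
Hasse bound: |24 − (17+1)| = |6| = 6 ≤ 2√17 ≈ 8.2462 ✓.


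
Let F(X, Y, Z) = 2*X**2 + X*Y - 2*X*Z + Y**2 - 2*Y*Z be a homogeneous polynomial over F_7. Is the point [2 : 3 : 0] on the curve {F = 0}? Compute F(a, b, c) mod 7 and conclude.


F(2,3,0) ≡ 2 (mod 7); P is NOT on the curve.

Evaluate F(2, 3, 0) term-by-term (mod 7).
  2*X**2 ↦ 2·4·1·1 = 8
  X*Y ↦ 1·2·3·1 = 6
  -2*X*Z ↦ -2·2·1·0 = 0
  Y**2 ↦ 1·1·9·1 = 9
  -2*Y*Z ↦ -2·1·3·0 = 0
Sum: F(2, 3, 0) = (8) + (6) + (0) + (9) + (0) = 23.
Reducing mod 7: 23 ≡ 2 (mod 7).
Since F(a, b, c) ≡ 2 ≠ 0 (mod 7), P does NOT lie on the curve.


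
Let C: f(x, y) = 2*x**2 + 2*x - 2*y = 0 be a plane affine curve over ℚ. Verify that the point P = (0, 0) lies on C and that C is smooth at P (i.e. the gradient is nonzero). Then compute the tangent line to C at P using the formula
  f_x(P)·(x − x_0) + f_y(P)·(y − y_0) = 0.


Tangent line at P: 2*x - 2*y = 0.

Step 1: f(0, 0) = 0, so P lies on C.
Step 2: partial derivatives
  f_x(x, y) = 4*x + 2, f_y(x, y) = -2.
  f_x(P) = 2, f_y(P) = -2 (gradient nonzero, so P is smooth).
Step 3: tangent line at P: 2·(x − 0) + -2·(y − 0) = 0.
Expanding: 2*x - 2*y = 0.


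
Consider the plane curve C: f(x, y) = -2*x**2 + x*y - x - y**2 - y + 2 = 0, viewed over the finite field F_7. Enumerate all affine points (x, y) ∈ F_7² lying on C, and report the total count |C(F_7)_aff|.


Affine F_7-points: {(0, 1), (0, 5), (2, 3), (2, 5), (5, 2), (6, 2), (6, 3)}; count = 7.

For each of the 49 pairs (x, y) ∈ F_7², evaluate f(x, y) mod 7. Record the zeros.
  x = 0: [0↦2, 1↦0, 2↦3, 3↦4, 4↦3, 5↦0, 6↦2]  zeros at y ∈ {1, 5}
  x = 1: [0↦6, 1↦5, 2↦2, 3↦4, 4↦4, 5↦2, 6↦5]  zeros at y ∈ ∅
  x = 2: [0↦6, 1↦6, 2↦4, 3↦0, 4↦1, 5↦0, 6↦4]  zeros at y ∈ {3, 5}
  x = 3: [0↦2, 1↦3, 2↦2, 3↦6, 4↦1, 5↦1, 6↦6]  zeros at y ∈ ∅
  x = 4: [0↦1, 1↦3, 2↦3, 3↦1, 4↦4, 5↦5, 6↦4]  zeros at y ∈ ∅
  x = 5: [0↦3, 1↦6, 2↦0, 3↦6, 4↦3, 5↦5, 6↦5]  zeros at y ∈ {2}
  x = 6: [0↦1, 1↦5, 2↦0, 3↦0, 4↦5, 5↦1, 6↦2]  zeros at y ∈ {2, 3}
Collecting zeros: affine points = {(0, 1), (0, 5), (2, 3), (2, 5), (5, 2), (6, 2), (6, 3)}.
Total count |C(F_7)_aff| = 7.


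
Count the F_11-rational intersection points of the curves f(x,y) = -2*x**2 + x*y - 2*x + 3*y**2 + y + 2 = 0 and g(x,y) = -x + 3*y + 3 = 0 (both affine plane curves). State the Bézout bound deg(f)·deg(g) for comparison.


Common zeros: {(3, 0), (10, 6)}; count = 2; Bézout bound = 2.

deg(f) = 2, deg(g) = 1, so Bézout bound = 2.
Scan x ∈ F_11. For each x, list the y ∈ F_11 with f(x, y) ≡ 0 and those with g(x, y) ≡ 0 (mod 11); the common zeros in that column are the intersection.
  x = 0: f ≡ 0 at y ∈ ∅; g ≡ 0 at y ∈ {10}; common: ∅.
  x = 1: f ≡ 0 at y ∈ ∅; g ≡ 0 at y ∈ {3}; common: ∅.
  x = 2: f ≡ 0 at y ∈ ∅; g ≡ 0 at y ∈ {7}; common: ∅.
  x = 3: f ≡ 0 at y ∈ {0, 6}; g ≡ 0 at y ∈ {0}; common: {0}.
  x = 4: f ≡ 0 at y ∈ ∅; g ≡ 0 at y ∈ {4}; common: ∅.
  x = 5: f ≡ 0 at y ∈ ∅; g ≡ 0 at y ∈ {8}; common: ∅.
  x = 6: f ≡ 0 at y ∈ ∅; g ≡ 0 at y ∈ {1}; common: ∅.
  x = 7: f ≡ 0 at y ∈ {0, 1}; g ≡ 0 at y ∈ {5}; common: ∅.
  x = 8: f ≡ 0 at y ∈ {3, 5}; g ≡ 0 at y ∈ {9}; common: ∅.
  x = 9: f ≡ 0 at y ∈ {1, 3}; g ≡ 0 at y ∈ {2}; common: ∅.
  x = 10: f ≡ 0 at y ∈ {5, 6}; g ≡ 0 at y ∈ {6}; common: {6}.
Collecting: common zeros = {(3, 0), (10, 6)}, so the count is 2.
Comparison with the Bézout bound: 2 ≤ 2 = deg(f)·deg(g), as expected for curves with no common component (the bound is attained).


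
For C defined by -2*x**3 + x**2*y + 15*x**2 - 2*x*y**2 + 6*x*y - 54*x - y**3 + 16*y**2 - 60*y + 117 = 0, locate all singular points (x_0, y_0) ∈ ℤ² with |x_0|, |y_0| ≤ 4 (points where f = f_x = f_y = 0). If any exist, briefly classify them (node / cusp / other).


Singular points: {(3, 3)}; classification: cusp.

Compute partial derivatives:
  f_x = -6*x**2 + 2*x*y + 30*x - 2*y**2 + 6*y - 54.
  f_y = x**2 - 4*x*y + 6*x - 3*y**2 + 32*y - 60.
Scan x_0 ∈ {−4, ..., 4}. For each x_0, f_y(x_0, y) is a polynomial in y; find its integer roots y ∈ {−4, ..., 4}, then test f_x and f at those candidates.
  x = -4: f_y(-4, y) = -3*y**2 + 48*y - 68; no integer root y with |y| ≤ 4.
  x = -3: f_y(-3, y) = -3*y**2 + 44*y - 69; no integer root y with |y| ≤ 4.
  x = -2: f_y(-2, y) = -3*y**2 + 40*y - 68; vanishes at y ∈ {2}. (-2, 2): f_x = -142 ≠ 0.
  x = -1: f_y(-1, y) = -3*y**2 + 36*y - 65; no integer root y with |y| ≤ 4.
  x = 0: f_y(0, y) = -3*y**2 + 32*y - 60; no integer root y with |y| ≤ 4.
  x = 1: f_y(1, y) = -3*y**2 + 28*y - 53; no integer root y with |y| ≤ 4.
  x = 2: f_y(2, y) = -3*y**2 + 24*y - 44; no integer root y with |y| ≤ 4.
  x = 3: f_y(3, y) = -3*y**2 + 20*y - 33; vanishes at y ∈ {3}. (3, 3): f_x = 0, f = 0 — SINGULAR.
  x = 4: f_y(4, y) = -3*y**2 + 16*y - 20; vanishes at y ∈ {2}. (4, 2): f_x = -10 ≠ 0.
Only singular point on the grid: (3, 3).
Classify: substitute x = 3 + u, y = 3 + v and expand: f = -2*u**3 + u**2*v - 2*u*v**2 - v**3 + v**2.
No constant or linear terms (consistent with a singular point). Quadratic part: v**2. Cubic part: -2*u**3 + u**2*v - 2*u*v**2 - v**3.
The quadratic part v**2 is a perfect square, so there is a single (double) tangent line v = 0, i.e. y = 3. Restricting the cubic part to that line (v = 0) leaves -2*u**3 ≠ 0, so f is not divisible by v and the branch is v² ≈ 2*u**3 to lowest order — this is a cusp.
Classification: cusp.


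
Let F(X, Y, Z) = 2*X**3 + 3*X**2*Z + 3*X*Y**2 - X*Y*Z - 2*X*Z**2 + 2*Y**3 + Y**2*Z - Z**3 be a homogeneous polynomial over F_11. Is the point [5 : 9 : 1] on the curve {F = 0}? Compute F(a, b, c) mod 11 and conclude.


F(5,9,1) ≡ 9 (mod 11); P is NOT on the curve.

Evaluate F(5, 9, 1) term-by-term (mod 11).
  2*X**3 ↦ 2·125·1·1 = 250
  3*X**2*Z ↦ 3·25·1·1 = 75
  3*X*Y**2 ↦ 3·5·81·1 = 1215
  -X*Y*Z ↦ -1·5·9·1 = -45
  -2*X*Z**2 ↦ -2·5·1·1 = -10
  2*Y**3 ↦ 2·1·729·1 = 1458
  Y**2*Z ↦ 1·1·81·1 = 81
  -Z**3 ↦ -1·1·1·1 = -1
Sum: F(5, 9, 1) = (250) + (75) + (1215) + (-45) + (-10) + (1458) + (81) + (-1) = 3023.
Reducing mod 11: 3023 ≡ 9 (mod 11).
Since F(a, b, c) ≡ 9 ≠ 0 (mod 11), P does NOT lie on the curve.


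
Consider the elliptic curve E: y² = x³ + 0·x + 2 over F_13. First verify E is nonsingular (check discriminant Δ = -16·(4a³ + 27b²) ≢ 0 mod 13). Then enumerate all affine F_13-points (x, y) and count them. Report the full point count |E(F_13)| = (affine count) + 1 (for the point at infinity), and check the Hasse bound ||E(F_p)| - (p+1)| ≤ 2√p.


Affine points = {(1, 4), (1, 9), (2, 6), (2, 7), (3, 4), (3, 9), (4, 1), (4, 12), (5, 6), (5, 7), (6, 6), (6, 7), (9, 4), (9, 9), (10, 1), (10, 12), (12, 1), (12, 12)}; affine count = 18; |E(F_13)| = 19.

Discriminant check: Δ ∝ 4a³ + 27b² = 4·0³ + 27·2² = 4·0 + 27·4 ≡ 4 (mod 13). Nonzero ⇒ E is nonsingular.
For each x ∈ F_13, compute rhs = x³ + 0·x + 2 mod 13, then count y ∈ F_13 with y² ≡ rhs.
  x = 0: rhs = 2, matching y values: none (0 points).
  x = 1: rhs = 3, matching y values: 4, 9 (2 points).
  x = 2: rhs = 10, matching y values: 6, 7 (2 points).
  x = 3: rhs = 3, matching y values: 4, 9 (2 points).
  x = 4: rhs = 1, matching y values: 1, 12 (2 points).
  x = 5: rhs = 10, matching y values: 6, 7 (2 points).
  x = 6: rhs = 10, matching y values: 6, 7 (2 points).
  x = 7: rhs = 7, matching y values: none (0 points).
  x = 8: rhs = 7, matching y values: none (0 points).
  x = 9: rhs = 3, matching y values: 4, 9 (2 points).
  x = 10: rhs = 1, matching y values: 1, 12 (2 points).
  x = 11: rhs = 7, matching y values: none (0 points).
  x = 12: rhs = 1, matching y values: 1, 12 (2 points).
Total affine count: 18.
Full point count |E(F_13)| = 18 + 1 = 19.
Hasse bound: |19 − (13+1)| = |5| = 5 ≤ 2√13 ≈ 7.2111 ✓.


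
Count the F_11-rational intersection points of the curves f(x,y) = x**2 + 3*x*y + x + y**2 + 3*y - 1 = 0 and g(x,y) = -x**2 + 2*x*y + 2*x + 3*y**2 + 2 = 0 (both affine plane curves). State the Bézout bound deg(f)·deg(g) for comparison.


Common zeros: {(7, 0), (10, 1)}; count = 2; Bézout bound = 4.

deg(f) = 2, deg(g) = 2, so Bézout bound = 4.
Scan x ∈ F_11. For each x, list the y ∈ F_11 with f(x, y) ≡ 0 and those with g(x, y) ≡ 0 (mod 11); the common zeros in that column are the intersection.
  x = 0: f ≡ 0 at y ∈ ∅; g ≡ 0 at y ∈ {5, 6}; common: ∅.
  x = 1: f ≡ 0 at y ∈ ∅; g ≡ 0 at y ∈ {5, 9}; common: ∅.
  x = 2: f ≡ 0 at y ∈ ∅; g ≡ 0 at y ∈ {2, 4}; common: ∅.
  x = 3: f ≡ 0 at y ∈ {0, 10}; g ≡ 0 at y ∈ {3, 6}; common: ∅.
  x = 4: f ≡ 0 at y ∈ ∅; g ≡ 0 at y ∈ {2, 10}; common: ∅.
  x = 5: f ≡ 0 at y ∈ ∅; g ≡ 0 at y ∈ {1, 3}; common: ∅.
  x = 6: f ≡ 0 at y ∈ ∅; g ≡ 0 at y ∈ {0, 7}; common: ∅.
  x = 7: f ≡ 0 at y ∈ {0, 9}; g ≡ 0 at y ∈ {0, 10}; common: {0}.
  x = 8: f ≡ 0 at y ∈ {1, 5}; g ≡ 0 at y ∈ {4, 9}; common: ∅.
  x = 9: f ≡ 0 at y ∈ {5, 9}; g ≡ 0 at y ∈ {8}; common: ∅.
  x = 10: f ≡ 0 at y ∈ {1, 10}; g ≡ 0 at y ∈ {1, 7}; common: {1}.
Collecting: common zeros = {(7, 0), (10, 1)}, so the count is 2.
Comparison with the Bézout bound: 2 ≤ 4 = deg(f)·deg(g), as expected for curves with no common component (the affine F_11-count falls short of the bound because intersections may lie at infinity, over extension fields, or carry multiplicity).


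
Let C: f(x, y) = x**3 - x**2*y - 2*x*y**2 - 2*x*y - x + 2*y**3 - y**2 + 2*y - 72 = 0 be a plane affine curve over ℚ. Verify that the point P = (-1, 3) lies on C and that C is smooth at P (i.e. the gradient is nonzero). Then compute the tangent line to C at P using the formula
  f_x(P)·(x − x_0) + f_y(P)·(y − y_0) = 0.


Tangent line at P: -16*x + 63*y - 205 = 0.

Step 1: f(-1, 3) = 0, so P lies on C.
Step 2: partial derivatives
  f_x(x, y) = 3*x**2 - 2*x*y - 2*y**2 - 2*y - 1, f_y(x, y) = -x**2 - 4*x*y - 2*x + 6*y**2 - 2*y + 2.
  f_x(P) = -16, f_y(P) = 63 (gradient nonzero, so P is smooth).
Step 3: tangent line at P: -16·(x − -1) + 63·(y − 3) = 0.
Expanding: -16*x + 63*y - 205 = 0.


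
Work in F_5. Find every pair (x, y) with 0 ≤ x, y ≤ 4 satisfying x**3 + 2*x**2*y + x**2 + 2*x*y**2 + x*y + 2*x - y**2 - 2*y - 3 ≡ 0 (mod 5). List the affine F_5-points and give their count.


Affine F_5-points: {(3, 4), (4, 0), (4, 3)}; count = 3.

For each of the 25 pairs (x, y) ∈ F_5², evaluate f(x, y) mod 5. Record the zeros.
  x = 0: [0↦2, 1↦4, 2↦4, 3↦2, 4↦3]  zeros at y ∈ ∅
  x = 1: [0↦1, 1↦3, 2↦2, 3↦3, 4↦1]  zeros at y ∈ ∅
  x = 2: [0↦3, 1↦4, 2↦1, 3↦4, 4↦3]  zeros at y ∈ ∅
  x = 3: [0↦4, 1↦3, 2↦2, 3↦1, 4↦0]  zeros at y ∈ {4}
  x = 4: [0↦0, 1↦1, 2↦1, 3↦0, 4↦3]  zeros at y ∈ {0, 3}
Collecting zeros: affine points = {(3, 4), (4, 0), (4, 3)}.
Total count |C(F_5)_aff| = 3.


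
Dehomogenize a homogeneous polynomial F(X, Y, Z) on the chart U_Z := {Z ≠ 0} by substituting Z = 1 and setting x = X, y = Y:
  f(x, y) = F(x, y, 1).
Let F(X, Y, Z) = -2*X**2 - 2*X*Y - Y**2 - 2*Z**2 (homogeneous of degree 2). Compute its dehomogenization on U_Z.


f(x, y) = -2*x**2 - 2*x*y - y**2 - 2

On U_Z we set Z = 1. Each monomial c·X^i·Y^j·Z^k in F becomes c·x^i·y^j·1^k = c·x^i·y^j.
Substituting Z = 1: F(X, Y, 1) = -2*x**2 - 2*x*y - y**2 - 2.
Note: deg(f) ≤ deg(F) = 2; strict inequality happens when F is divisible by Z (lost terms).


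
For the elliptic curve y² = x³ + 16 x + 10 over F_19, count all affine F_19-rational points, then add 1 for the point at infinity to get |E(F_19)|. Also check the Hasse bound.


Affine points = {(3, 3), (3, 16), (4, 9), (4, 10), (5, 5), (5, 14), (7, 3), (7, 16), (8, 2), (8, 17), (9, 3), (9, 16), (10, 7), (10, 12), (11, 4), (11, 15), (12, 7), (12, 12), (16, 7), (16, 12)}; affine count = 20; |E(F_19)| = 21.

Discriminant check: Δ ∝ 4a³ + 27b² = 4·16³ + 27·10² = 4·4096 + 27·100 ≡ 8 (mod 19). Nonzero ⇒ E is nonsingular.
For each x ∈ F_19, compute rhs = x³ + 16·x + 10 mod 19, then count y ∈ F_19 with y² ≡ rhs.
  x = 0: rhs = 10, matching y values: none (0 points).
  x = 1: rhs = 8, matching y values: none (0 points).
  x = 2: rhs = 12, matching y values: none (0 points).
  x = 3: rhs = 9, matching y values: 3, 16 (2 points).
  x = 4: rhs = 5, matching y values: 9, 10 (2 points).
  x = 5: rhs = 6, matching y values: 5, 14 (2 points).
  x = 6: rhs = 18, matching y values: none (0 points).
  x = 7: rhs = 9, matching y values: 3, 16 (2 points).
  x = 8: rhs = 4, matching y values: 2, 17 (2 points).
  x = 9: rhs = 9, matching y values: 3, 16 (2 points).
  x = 10: rhs = 11, matching y values: 7, 12 (2 points).
  x = 11: rhs = 16, matching y values: 4, 15 (2 points).
  x = 12: rhs = 11, matching y values: 7, 12 (2 points).
  x = 13: rhs = 2, matching y values: none (0 points).
  x = 14: rhs = 14, matching y values: none (0 points).
  x = 15: rhs = 15, matching y values: none (0 points).
  x = 16: rhs = 11, matching y values: 7, 12 (2 points).
  x = 17: rhs = 8, matching y values: none (0 points).
  x = 18: rhs = 12, matching y values: none (0 points).
Total affine count: 20.
Full point count |E(F_19)| = 20 + 1 = 21.
Hasse bound: |21 − (19+1)| = |1| = 1 ≤ 2√19 ≈ 8.7178 ✓.


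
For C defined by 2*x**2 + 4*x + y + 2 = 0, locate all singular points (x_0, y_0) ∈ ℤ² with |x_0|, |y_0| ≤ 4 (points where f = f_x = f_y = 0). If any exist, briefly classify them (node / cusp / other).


No singular points in the scanned grid; C is smooth there.

Compute partial derivatives:
  f_x = 4*x + 4.
  f_y = 1.
f_y = 1 is a nonzero constant, so f_y never vanishes: no point (x, y) can satisfy f = f_x = f_y = 0. In particular no (x, y) ∈ {−4, ..., 4}² is singular; the curve is smooth.


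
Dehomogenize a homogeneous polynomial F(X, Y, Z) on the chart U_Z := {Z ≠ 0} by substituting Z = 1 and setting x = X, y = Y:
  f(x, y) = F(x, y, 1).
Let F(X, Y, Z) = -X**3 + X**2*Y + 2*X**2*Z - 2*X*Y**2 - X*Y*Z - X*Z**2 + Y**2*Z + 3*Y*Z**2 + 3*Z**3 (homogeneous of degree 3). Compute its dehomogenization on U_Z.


f(x, y) = -x**3 + x**2*y + 2*x**2 - 2*x*y**2 - x*y - x + y**2 + 3*y + 3

On U_Z we set Z = 1. Each monomial c·X^i·Y^j·Z^k in F becomes c·x^i·y^j·1^k = c·x^i·y^j.
Substituting Z = 1: F(X, Y, 1) = -x**3 + x**2*y + 2*x**2 - 2*x*y**2 - x*y - x + y**2 + 3*y + 3.
Note: deg(f) ≤ deg(F) = 3; strict inequality happens when F is divisible by Z (lost terms).


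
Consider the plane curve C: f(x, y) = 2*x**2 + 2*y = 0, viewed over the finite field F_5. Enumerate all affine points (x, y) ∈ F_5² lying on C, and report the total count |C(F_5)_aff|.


Affine F_5-points: {(0, 0), (1, 4), (2, 1), (3, 1), (4, 4)}; count = 5.

For each of the 25 pairs (x, y) ∈ F_5², evaluate f(x, y) mod 5. Record the zeros.
  x = 0: [0↦0, 1↦2, 2↦4, 3↦1, 4↦3]  zeros at y ∈ {0}
  x = 1: [0↦2, 1↦4, 2↦1, 3↦3, 4↦0]  zeros at y ∈ {4}
  x = 2: [0↦3, 1↦0, 2↦2, 3↦4, 4↦1]  zeros at y ∈ {1}
  x = 3: [0↦3, 1↦0, 2↦2, 3↦4, 4↦1]  zeros at y ∈ {1}
  x = 4: [0↦2, 1↦4, 2↦1, 3↦3, 4↦0]  zeros at y ∈ {4}
Collecting zeros: affine points = {(0, 0), (1, 4), (2, 1), (3, 1), (4, 4)}.
Total count |C(F_5)_aff| = 5.


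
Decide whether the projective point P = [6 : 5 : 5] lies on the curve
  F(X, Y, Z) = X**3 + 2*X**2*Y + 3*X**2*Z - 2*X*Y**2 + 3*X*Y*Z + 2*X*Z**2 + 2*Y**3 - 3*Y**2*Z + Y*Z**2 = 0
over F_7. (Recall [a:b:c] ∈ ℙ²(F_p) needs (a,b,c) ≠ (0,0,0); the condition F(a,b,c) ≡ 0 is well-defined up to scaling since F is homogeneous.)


F(6,5,5) ≡ 5 (mod 7); P is NOT on the curve.

Evaluate F(6, 5, 5) term-by-term (mod 7).
  X**3 ↦ 1·216·1·1 = 216
  2*X**2*Y ↦ 2·36·5·1 = 360
  3*X**2*Z ↦ 3·36·1·5 = 540
  -2*X*Y**2 ↦ -2·6·25·1 = -300
  3*X*Y*Z ↦ 3·6·5·5 = 450
  2*X*Z**2 ↦ 2·6·1·25 = 300
  2*Y**3 ↦ 2·1·125·1 = 250
  -3*Y**2*Z ↦ -3·1·25·5 = -375
  Y*Z**2 ↦ 1·1·5·25 = 125
Sum: F(6, 5, 5) = (216) + (360) + (540) + (-300) + (450) + (300) + (250) + (-375) + (125) = 1566.
Reducing mod 7: 1566 ≡ 5 (mod 7).
Since F(a, b, c) ≡ 5 ≠ 0 (mod 7), P does NOT lie on the curve.


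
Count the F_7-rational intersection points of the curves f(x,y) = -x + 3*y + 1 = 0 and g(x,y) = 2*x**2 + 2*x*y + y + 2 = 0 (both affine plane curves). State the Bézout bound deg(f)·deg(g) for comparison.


Common zeros: {(2, 5), (6, 4)}; count = 2; Bézout bound = 2.

deg(f) = 1, deg(g) = 2, so Bézout bound = 2.
Scan x ∈ F_7. For each x, list the y ∈ F_7 with f(x, y) ≡ 0 and those with g(x, y) ≡ 0 (mod 7); the common zeros in that column are the intersection.
  x = 0: f ≡ 0 at y ∈ {2}; g ≡ 0 at y ∈ {5}; common: ∅.
  x = 1: f ≡ 0 at y ∈ {0}; g ≡ 0 at y ∈ {1}; common: ∅.
  x = 2: f ≡ 0 at y ∈ {5}; g ≡ 0 at y ∈ {5}; common: {5}.
  x = 3: f ≡ 0 at y ∈ {3}; g ≡ 0 at y ∈ ∅; common: ∅.
  x = 4: f ≡ 0 at y ∈ {1}; g ≡ 0 at y ∈ {4}; common: ∅.
  x = 5: f ≡ 0 at y ∈ {6}; g ≡ 0 at y ∈ {1}; common: ∅.
  x = 6: f ≡ 0 at y ∈ {4}; g ≡ 0 at y ∈ {4}; common: {4}.
Collecting: common zeros = {(2, 5), (6, 4)}, so the count is 2.
Comparison with the Bézout bound: 2 ≤ 2 = deg(f)·deg(g), as expected for curves with no common component (the bound is attained).


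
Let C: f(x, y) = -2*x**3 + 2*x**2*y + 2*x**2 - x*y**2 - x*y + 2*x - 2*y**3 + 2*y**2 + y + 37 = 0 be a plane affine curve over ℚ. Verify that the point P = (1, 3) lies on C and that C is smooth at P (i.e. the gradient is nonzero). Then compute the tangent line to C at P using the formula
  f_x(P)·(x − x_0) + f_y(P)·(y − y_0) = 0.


Tangent line at P: 138 - 46*y = 0.

Step 1: f(1, 3) = 0, so P lies on C.
Step 2: partial derivatives
  f_x(x, y) = -6*x**2 + 4*x*y + 4*x - y**2 - y + 2, f_y(x, y) = 2*x**2 - 2*x*y - x - 6*y**2 + 4*y + 1.
  f_x(P) = 0, f_y(P) = -46 (gradient nonzero, so P is smooth).
Step 3: tangent line at P: 0·(x − 1) + -46·(y − 3) = 0.
Expanding: 138 - 46*y = 0.


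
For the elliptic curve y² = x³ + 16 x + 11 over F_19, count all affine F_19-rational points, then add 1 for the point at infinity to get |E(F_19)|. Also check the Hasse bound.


Affine points = {(0, 7), (0, 12), (1, 3), (1, 16), (4, 5), (4, 14), (5, 8), (5, 11), (6, 0), (8, 9), (8, 10), (11, 6), (11, 13), (15, 4), (15, 15), (17, 3), (17, 16)}; affine count = 17; |E(F_19)| = 18.

Discriminant check: Δ ∝ 4a³ + 27b² = 4·16³ + 27·11² = 4·4096 + 27·121 ≡ 5 (mod 19). Nonzero ⇒ E is nonsingular.
For each x ∈ F_19, compute rhs = x³ + 16·x + 11 mod 19, then count y ∈ F_19 with y² ≡ rhs.
  x = 0: rhs = 11, matching y values: 7, 12 (2 points).
  x = 1: rhs = 9, matching y values: 3, 16 (2 points).
  x = 2: rhs = 13, matching y values: none (0 points).
  x = 3: rhs = 10, matching y values: none (0 points).
  x = 4: rhs = 6, matching y values: 5, 14 (2 points).
  x = 5: rhs = 7, matching y values: 8, 11 (2 points).
  x = 6: rhs = 0, matching y values: 0 (1 points).
  x = 7: rhs = 10, matching y values: none (0 points).
  x = 8: rhs = 5, matching y values: 9, 10 (2 points).
  x = 9: rhs = 10, matching y values: none (0 points).
  x = 10: rhs = 12, matching y values: none (0 points).
  x = 11: rhs = 17, matching y values: 6, 13 (2 points).
  x = 12: rhs = 12, matching y values: none (0 points).
  x = 13: rhs = 3, matching y values: none (0 points).
  x = 14: rhs = 15, matching y values: none (0 points).
  x = 15: rhs = 16, matching y values: 4, 15 (2 points).
  x = 16: rhs = 12, matching y values: none (0 points).
  x = 17: rhs = 9, matching y values: 3, 16 (2 points).
  x = 18: rhs = 13, matching y values: none (0 points).
Total affine count: 17.
Full point count |E(F_19)| = 17 + 1 = 18.
Hasse bound: |18 − (19+1)| = |-2| = 2 ≤ 2√19 ≈ 8.7178 ✓.


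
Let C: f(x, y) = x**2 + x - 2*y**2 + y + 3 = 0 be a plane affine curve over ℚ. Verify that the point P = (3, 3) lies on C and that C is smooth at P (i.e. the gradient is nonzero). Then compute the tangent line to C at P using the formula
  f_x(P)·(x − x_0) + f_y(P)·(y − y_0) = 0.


Tangent line at P: 7*x - 11*y + 12 = 0.

Step 1: f(3, 3) = 0, so P lies on C.
Step 2: partial derivatives
  f_x(x, y) = 2*x + 1, f_y(x, y) = 1 - 4*y.
  f_x(P) = 7, f_y(P) = -11 (gradient nonzero, so P is smooth).
Step 3: tangent line at P: 7·(x − 3) + -11·(y − 3) = 0.
Expanding: 7*x - 11*y + 12 = 0.


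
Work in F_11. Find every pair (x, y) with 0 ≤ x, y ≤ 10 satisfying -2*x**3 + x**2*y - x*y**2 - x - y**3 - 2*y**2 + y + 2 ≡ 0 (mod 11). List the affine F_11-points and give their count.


Affine F_11-points: {(0, 1), (0, 9), (0, 10), (3, 0), (5, 0), (7, 3), (8, 7), (9, 2)}; count = 8.

For each of the 121 pairs (x, y) ∈ F_11², evaluate f(x, y) mod 11. Record the zeros.
  x = 0: [0↦2, 1↦0, 2↦10, 3↦4, 4↦9, 5↦8, 6↦6, 7↦8, 8↦8, 9↦0, 10↦0]  zeros at y ∈ {1, 9, 10}
  x = 1: [0↦10, 1↦8, 2↦5, 3↦6, 4↦5, 5↦7, 6↦6, 7↦7, 8↦4, 9↦2, 10↦6]  zeros at y ∈ ∅
  x = 2: [0↦6, 1↦6, 2↦3, 3↦2, 4↦8, 5↦4, 6↦6, 7↦8, 8↦4, 9↦10, 10↦9]  zeros at y ∈ ∅
  x = 3: [0↦0, 1↦4, 2↦3, 3↦2, 4↦6, 5↦9, 6↦5, 7↦10, 8↦7, 9↦1, 10↦8]  zeros at y ∈ {0}
  x = 4: [0↦2, 1↦1, 2↦4, 3↦5, 4↦9, 5↦10, 6↦2, 7↦1, 8↦1, 9↦7, 10↦2]  zeros at y ∈ ∅
  x = 5: [0↦0, 1↦7, 2↦5, 3↦10, 4↦5, 5↦6, 6↦7, 7↦2, 8↦7, 9↦5, 10↦1]  zeros at y ∈ {0}
  x = 6: [0↦4, 1↦10, 2↦5, 3↦5, 4↦4, 5↦7, 6↦8, 7↦1, 8↦2, 9↦5, 10↦4]  zeros at y ∈ ∅
  x = 7: [0↦2, 1↦9, 2↦3, 3↦0, 4↦5, 5↦1, 6↦4, 7↦8, 8↦7, 9↦6, 10↦10]  zeros at y ∈ {3}
  x = 8: [0↦4, 1↦3, 2↦9, 3↦5, 4↦7, 5↦9, 6↦5, 7↦0, 8↦10, 9↦7, 10↦7]  zeros at y ∈ {7}
  x = 9: [0↦9, 1↦2, 2↦0, 3↦8, 4↦9, 5↦8, 6↦10, 7↦9, 8↦10, 9↦7, 10↦5]  zeros at y ∈ {2}
  x = 10: [0↦5, 1↦5, 2↦8, 3↦8, 4↦10, 5↦8, 6↦7, 7↦1, 8↦6, 9↦5, 10↦3]  zeros at y ∈ ∅
Collecting zeros: affine points = {(0, 1), (0, 9), (0, 10), (3, 0), (5, 0), (7, 3), (8, 7), (9, 2)}.
Total count |C(F_11)_aff| = 8.


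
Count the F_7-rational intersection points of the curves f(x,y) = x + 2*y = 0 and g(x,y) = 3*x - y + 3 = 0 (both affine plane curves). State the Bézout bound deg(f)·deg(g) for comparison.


Common zeros: ∅; count = 0; Bézout bound = 1.

deg(f) = 1, deg(g) = 1, so Bézout bound = 1.
Scan x ∈ F_7. For each x, list the y ∈ F_7 with f(x, y) ≡ 0 and those with g(x, y) ≡ 0 (mod 7); the common zeros in that column are the intersection.
  x = 0: f ≡ 0 at y ∈ {0}; g ≡ 0 at y ∈ {3}; common: ∅.
  x = 1: f ≡ 0 at y ∈ {3}; g ≡ 0 at y ∈ {6}; common: ∅.
  x = 2: f ≡ 0 at y ∈ {6}; g ≡ 0 at y ∈ {2}; common: ∅.
  x = 3: f ≡ 0 at y ∈ {2}; g ≡ 0 at y ∈ {5}; common: ∅.
  x = 4: f ≡ 0 at y ∈ {5}; g ≡ 0 at y ∈ {1}; common: ∅.
  x = 5: f ≡ 0 at y ∈ {1}; g ≡ 0 at y ∈ {4}; common: ∅.
  x = 6: f ≡ 0 at y ∈ {4}; g ≡ 0 at y ∈ {0}; common: ∅.
Collecting: common zeros = ∅, so the count is 0.
Comparison with the Bézout bound: 0 ≤ 1 = deg(f)·deg(g), as expected for curves with no common component (the affine F_7-count falls short of the bound because intersections may lie at infinity, over extension fields, or carry multiplicity).


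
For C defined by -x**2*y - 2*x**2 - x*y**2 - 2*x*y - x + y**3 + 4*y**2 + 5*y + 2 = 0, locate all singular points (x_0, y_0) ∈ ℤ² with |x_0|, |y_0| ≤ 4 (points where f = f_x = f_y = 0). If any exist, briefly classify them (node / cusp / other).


Singular points: {(0, -1)}; classification: node.

Compute partial derivatives:
  f_x = -2*x*y - 4*x - y**2 - 2*y - 1.
  f_y = -x**2 - 2*x*y - 2*x + 3*y**2 + 8*y + 5.
Scan x_0 ∈ {−4, ..., 4}. For each x_0, f_y(x_0, y) is a polynomial in y; find its integer roots y ∈ {−4, ..., 4}, then test f_x and f at those candidates.
  x = -4: f_y(-4, y) = 3*y**2 + 16*y - 3; no integer root y with |y| ≤ 4.
  x = -3: f_y(-3, y) = 3*y**2 + 14*y + 2; no integer root y with |y| ≤ 4.
  x = -2: f_y(-2, y) = 3*y**2 + 12*y + 5; no integer root y with |y| ≤ 4.
  x = -1: f_y(-1, y) = 3*y**2 + 10*y + 6; no integer root y with |y| ≤ 4.
  x = 0: f_y(0, y) = 3*y**2 + 8*y + 5; vanishes at y ∈ {-1}. (0, -1): f_x = 0, f = 0 — SINGULAR.
  x = 1: f_y(1, y) = 3*y**2 + 6*y + 2; no integer root y with |y| ≤ 4.
  x = 2: f_y(2, y) = 3*y**2 + 4*y - 3; no integer root y with |y| ≤ 4.
  x = 3: f_y(3, y) = 3*y**2 + 2*y - 10; no integer root y with |y| ≤ 4.
  x = 4: f_y(4, y) = 3*y**2 - 19; no integer root y with |y| ≤ 4.
Only singular point on the grid: (0, -1).
Classify: substitute x = 0 + u, y = -1 + v and expand: f = -u**2*v - u**2 - u*v**2 + v**3 + v**2.
No constant or linear terms (consistent with a singular point). Quadratic part: -u**2 + v**2. Cubic part: -u**2*v - u*v**2 + v**3.
The quadratic part v**2 - u**2 = (v − u)(v + u) splits into two distinct linear factors, so there are two distinct tangent lines y − -1 = ±(x − 0) — this is a node (ordinary double point).
Classification: node.


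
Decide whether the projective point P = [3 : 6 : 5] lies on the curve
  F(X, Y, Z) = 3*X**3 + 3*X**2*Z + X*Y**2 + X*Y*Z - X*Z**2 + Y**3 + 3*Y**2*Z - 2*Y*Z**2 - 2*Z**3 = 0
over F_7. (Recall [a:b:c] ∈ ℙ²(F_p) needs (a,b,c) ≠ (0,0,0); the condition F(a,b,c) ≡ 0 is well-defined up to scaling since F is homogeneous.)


F(3,6,5) ≡ 6 (mod 7); P is NOT on the curve.

Evaluate F(3, 6, 5) term-by-term (mod 7).
  3*X**3 ↦ 3·27·1·1 = 81
  3*X**2*Z ↦ 3·9·1·5 = 135
  X*Y**2 ↦ 1·3·36·1 = 108
  X*Y*Z ↦ 1·3·6·5 = 90
  -X*Z**2 ↦ -1·3·1·25 = -75
  Y**3 ↦ 1·1·216·1 = 216
  3*Y**2*Z ↦ 3·1·36·5 = 540
  -2*Y*Z**2 ↦ -2·1·6·25 = -300
  -2*Z**3 ↦ -2·1·1·125 = -250
Sum: F(3, 6, 5) = (81) + (135) + (108) + (90) + (-75) + (216) + (540) + (-300) + (-250) = 545.
Reducing mod 7: 545 ≡ 6 (mod 7).
Since F(a, b, c) ≡ 6 ≠ 0 (mod 7), P does NOT lie on the curve.


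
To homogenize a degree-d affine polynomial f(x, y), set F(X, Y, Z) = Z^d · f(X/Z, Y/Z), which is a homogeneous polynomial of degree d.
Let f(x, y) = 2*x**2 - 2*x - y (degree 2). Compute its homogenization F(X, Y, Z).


F(X, Y, Z) = 2*X**2 - 2*X*Z - Y*Z

deg(f) = 2.
Substitute x = X/Z, y = Y/Z into f, then multiply by Z^2.
  monomial 2·x^2·y^0 ↦ 2·X^2·Y^0·Z^0.
  monomial -2·x^1·y^0 ↦ -2·X^1·Y^0·Z^1.
  monomial -1·x^0·y^1 ↦ -1·X^0·Y^1·Z^1.
Collecting: F(X, Y, Z) = 2*X**2 - 2*X*Z - Y*Z.


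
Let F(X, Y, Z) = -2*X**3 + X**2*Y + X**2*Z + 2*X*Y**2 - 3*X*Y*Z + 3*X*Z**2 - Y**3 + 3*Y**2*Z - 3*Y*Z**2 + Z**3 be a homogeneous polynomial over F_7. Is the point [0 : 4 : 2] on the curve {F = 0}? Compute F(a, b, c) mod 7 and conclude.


F(0,4,2) ≡ 6 (mod 7); P is NOT on the curve.

Evaluate F(0, 4, 2) term-by-term (mod 7).
  -2*X**3 ↦ -2·0·1·1 = 0
  X**2*Y ↦ 1·0·4·1 = 0
  X**2*Z ↦ 1·0·1·2 = 0
  2*X*Y**2 ↦ 2·0·16·1 = 0
  -3*X*Y*Z ↦ -3·0·4·2 = 0
  3*X*Z**2 ↦ 3·0·1·4 = 0
  -Y**3 ↦ -1·1·64·1 = -64
  3*Y**2*Z ↦ 3·1·16·2 = 96
  -3*Y*Z**2 ↦ -3·1·4·4 = -48
  Z**3 ↦ 1·1·1·8 = 8
Sum: F(0, 4, 2) = (0) + (0) + (0) + (0) + (0) + (0) + (-64) + (96) + (-48) + (8) = -8.
Reducing mod 7: -8 ≡ 6 (mod 7).
Since F(a, b, c) ≡ 6 ≠ 0 (mod 7), P does NOT lie on the curve.


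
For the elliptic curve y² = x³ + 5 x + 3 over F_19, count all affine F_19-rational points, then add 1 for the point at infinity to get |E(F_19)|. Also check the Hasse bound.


Affine points = {(1, 3), (1, 16), (3, 8), (3, 11), (4, 7), (4, 12), (5, 1), (5, 18), (7, 1), (7, 18), (8, 2), (8, 17), (9, 6), (9, 13), (12, 9), (12, 10), (13, 2), (13, 17), (14, 9), (14, 10), (17, 2), (17, 17), (18, 4), (18, 15)}; affine count = 24; |E(F_19)| = 25.

Discriminant check: Δ ∝ 4a³ + 27b² = 4·5³ + 27·3² = 4·125 + 27·9 ≡ 2 (mod 19). Nonzero ⇒ E is nonsingular.
For each x ∈ F_19, compute rhs = x³ + 5·x + 3 mod 19, then count y ∈ F_19 with y² ≡ rhs.
  x = 0: rhs = 3, matching y values: none (0 points).
  x = 1: rhs = 9, matching y values: 3, 16 (2 points).
  x = 2: rhs = 2, matching y values: none (0 points).
  x = 3: rhs = 7, matching y values: 8, 11 (2 points).
  x = 4: rhs = 11, matching y values: 7, 12 (2 points).
  x = 5: rhs = 1, matching y values: 1, 18 (2 points).
  x = 6: rhs = 2, matching y values: none (0 points).
  x = 7: rhs = 1, matching y values: 1, 18 (2 points).
  x = 8: rhs = 4, matching y values: 2, 17 (2 points).
  x = 9: rhs = 17, matching y values: 6, 13 (2 points).
  x = 10: rhs = 8, matching y values: none (0 points).
  x = 11: rhs = 2, matching y values: none (0 points).
  x = 12: rhs = 5, matching y values: 9, 10 (2 points).
  x = 13: rhs = 4, matching y values: 2, 17 (2 points).
  x = 14: rhs = 5, matching y values: 9, 10 (2 points).
  x = 15: rhs = 14, matching y values: none (0 points).
  x = 16: rhs = 18, matching y values: none (0 points).
  x = 17: rhs = 4, matching y values: 2, 17 (2 points).
  x = 18: rhs = 16, matching y values: 4, 15 (2 points).
Total affine count: 24.
Full point count |E(F_19)| = 24 + 1 = 25.
Hasse bound: |25 − (19+1)| = |5| = 5 ≤ 2√19 ≈ 8.7178 ✓.


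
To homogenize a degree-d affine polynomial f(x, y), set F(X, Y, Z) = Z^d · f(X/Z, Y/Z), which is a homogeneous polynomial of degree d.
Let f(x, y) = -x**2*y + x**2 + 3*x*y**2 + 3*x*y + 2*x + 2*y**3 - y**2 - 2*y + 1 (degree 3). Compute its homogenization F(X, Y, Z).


F(X, Y, Z) = -X**2*Y + X**2*Z + 3*X*Y**2 + 3*X*Y*Z + 2*X*Z**2 + 2*Y**3 - Y**2*Z - 2*Y*Z**2 + Z**3

deg(f) = 3.
Substitute x = X/Z, y = Y/Z into f, then multiply by Z^3.
  monomial -1·x^2·y^1 ↦ -1·X^2·Y^1·Z^0.
  monomial 1·x^2·y^0 ↦ 1·X^2·Y^0·Z^1.
  monomial 3·x^1·y^2 ↦ 3·X^1·Y^2·Z^0.
  monomial 3·x^1·y^1 ↦ 3·X^1·Y^1·Z^1.
  monomial 2·x^1·y^0 ↦ 2·X^1·Y^0·Z^2.
  monomial 2·x^0·y^3 ↦ 2·X^0·Y^3·Z^0.
  monomial -1·x^0·y^2 ↦ -1·X^0·Y^2·Z^1.
  monomial -2·x^0·y^1 ↦ -2·X^0·Y^1·Z^2.
  monomial 1·x^0·y^0 ↦ 1·X^0·Y^0·Z^3.
Collecting: F(X, Y, Z) = -X**2*Y + X**2*Z + 3*X*Y**2 + 3*X*Y*Z + 2*X*Z**2 + 2*Y**3 - Y**2*Z - 2*Y*Z**2 + Z**3.
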